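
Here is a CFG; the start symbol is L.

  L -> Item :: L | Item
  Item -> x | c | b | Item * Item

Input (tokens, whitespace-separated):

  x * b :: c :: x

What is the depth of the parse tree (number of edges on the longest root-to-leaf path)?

[L [Item [Item x] * [Item b]] :: [L [Item c] :: [L [Item x]]]]

4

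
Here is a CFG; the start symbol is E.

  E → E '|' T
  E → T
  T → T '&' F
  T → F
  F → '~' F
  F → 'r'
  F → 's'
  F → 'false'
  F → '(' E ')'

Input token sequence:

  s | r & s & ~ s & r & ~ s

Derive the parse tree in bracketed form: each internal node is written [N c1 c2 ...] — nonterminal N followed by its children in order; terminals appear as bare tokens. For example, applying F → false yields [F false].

E
E | T
T | T
F | T
s | T
s | T & F
s | T & F & F
s | T & F & F & F
s | T & F & F & F & F
s | F & F & F & F & F
s | r & F & F & F & F
s | r & s & F & F & F
s | r & s & ~ F & F & F
s | r & s & ~ s & F & F
s | r & s & ~ s & r & F
s | r & s & ~ s & r & ~ F
s | r & s & ~ s & r & ~ s

[E [E [T [F s]]] | [T [T [T [T [T [F r]] & [F s]] & [F ~ [F s]]] & [F r]] & [F ~ [F s]]]]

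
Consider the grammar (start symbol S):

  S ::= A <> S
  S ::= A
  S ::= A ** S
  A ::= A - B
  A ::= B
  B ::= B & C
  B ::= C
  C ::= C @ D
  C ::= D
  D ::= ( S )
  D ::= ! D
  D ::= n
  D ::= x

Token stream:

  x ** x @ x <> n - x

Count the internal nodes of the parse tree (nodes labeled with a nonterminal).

[S [A [B [C [D x]]]] ** [S [A [B [C [C [D x]] @ [D x]]]] <> [S [A [A [B [C [D n]]]] - [B [C [D x]]]]]]]

21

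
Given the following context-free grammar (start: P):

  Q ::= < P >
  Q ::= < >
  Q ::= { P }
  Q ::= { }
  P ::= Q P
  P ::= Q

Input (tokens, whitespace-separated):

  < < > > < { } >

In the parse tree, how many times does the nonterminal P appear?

4

[P [Q < [P [Q < >]] >] [P [Q < [P [Q { }]] >]]]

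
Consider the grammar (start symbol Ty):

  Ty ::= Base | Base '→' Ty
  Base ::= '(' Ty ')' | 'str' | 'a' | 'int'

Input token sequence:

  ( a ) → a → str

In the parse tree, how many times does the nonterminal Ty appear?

[Ty [Base ( [Ty [Base a]] )] → [Ty [Base a] → [Ty [Base str]]]]

4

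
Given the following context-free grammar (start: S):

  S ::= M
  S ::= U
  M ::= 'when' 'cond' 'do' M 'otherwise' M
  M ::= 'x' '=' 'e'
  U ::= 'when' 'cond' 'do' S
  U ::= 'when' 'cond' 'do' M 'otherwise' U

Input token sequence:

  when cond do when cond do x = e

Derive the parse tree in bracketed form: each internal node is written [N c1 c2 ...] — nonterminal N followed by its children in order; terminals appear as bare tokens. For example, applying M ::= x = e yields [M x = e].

[S [U when cond do [S [U when cond do [S [M x = e]]]]]]

S
U
when cond do S
when cond do U
when cond do when cond do S
when cond do when cond do M
when cond do when cond do x = e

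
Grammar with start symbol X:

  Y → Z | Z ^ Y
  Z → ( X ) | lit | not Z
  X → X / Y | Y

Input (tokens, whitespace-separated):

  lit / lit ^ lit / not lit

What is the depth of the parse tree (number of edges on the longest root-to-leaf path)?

5

[X [X [X [Y [Z lit]]] / [Y [Z lit] ^ [Y [Z lit]]]] / [Y [Z not [Z lit]]]]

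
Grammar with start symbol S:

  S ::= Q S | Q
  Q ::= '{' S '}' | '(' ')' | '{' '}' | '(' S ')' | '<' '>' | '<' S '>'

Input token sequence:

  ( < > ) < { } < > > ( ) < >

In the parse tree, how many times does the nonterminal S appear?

[S [Q ( [S [Q < >]] )] [S [Q < [S [Q { }] [S [Q < >]]] >] [S [Q ( )] [S [Q < >]]]]]

7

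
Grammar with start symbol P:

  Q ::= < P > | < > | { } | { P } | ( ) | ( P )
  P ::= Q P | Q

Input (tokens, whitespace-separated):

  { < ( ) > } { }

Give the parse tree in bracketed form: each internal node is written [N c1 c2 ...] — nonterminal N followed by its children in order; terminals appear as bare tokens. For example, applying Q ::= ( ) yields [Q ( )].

P
Q P
{ P } P
{ Q } P
{ < P > } P
{ < Q > } P
{ < ( ) > } P
{ < ( ) > } Q
{ < ( ) > } { }

[P [Q { [P [Q < [P [Q ( )]] >]] }] [P [Q { }]]]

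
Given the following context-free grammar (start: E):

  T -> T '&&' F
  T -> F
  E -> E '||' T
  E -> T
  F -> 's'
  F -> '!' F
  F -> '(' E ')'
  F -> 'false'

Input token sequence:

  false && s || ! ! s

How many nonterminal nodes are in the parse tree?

10

[E [E [T [T [F false]] && [F s]]] || [T [F ! [F ! [F s]]]]]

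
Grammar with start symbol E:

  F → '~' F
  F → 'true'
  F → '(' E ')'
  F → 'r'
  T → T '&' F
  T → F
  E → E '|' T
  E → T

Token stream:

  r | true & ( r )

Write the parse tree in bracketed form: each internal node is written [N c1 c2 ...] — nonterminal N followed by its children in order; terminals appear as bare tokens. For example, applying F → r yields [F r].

[E [E [T [F r]]] | [T [T [F true]] & [F ( [E [T [F r]]] )]]]

E
E | T
T | T
F | T
r | T
r | T & F
r | F & F
r | true & F
r | true & ( E )
r | true & ( T )
r | true & ( F )
r | true & ( r )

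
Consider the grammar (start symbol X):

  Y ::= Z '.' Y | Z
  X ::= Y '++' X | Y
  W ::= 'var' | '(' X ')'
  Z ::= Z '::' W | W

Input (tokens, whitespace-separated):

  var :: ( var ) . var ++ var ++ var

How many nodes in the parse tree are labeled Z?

[X [Y [Z [Z [W var]] :: [W ( [X [Y [Z [W var]]]] )]] . [Y [Z [W var]]]] ++ [X [Y [Z [W var]]] ++ [X [Y [Z [W var]]]]]]

6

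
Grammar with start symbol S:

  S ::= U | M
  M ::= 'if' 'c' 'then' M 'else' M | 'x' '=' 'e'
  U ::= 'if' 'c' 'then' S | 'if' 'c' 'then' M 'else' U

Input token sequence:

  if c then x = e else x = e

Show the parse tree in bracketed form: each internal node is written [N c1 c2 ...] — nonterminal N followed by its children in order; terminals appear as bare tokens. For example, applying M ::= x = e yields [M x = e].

[S [M if c then [M x = e] else [M x = e]]]

S
M
if c then M else M
if c then x = e else M
if c then x = e else x = e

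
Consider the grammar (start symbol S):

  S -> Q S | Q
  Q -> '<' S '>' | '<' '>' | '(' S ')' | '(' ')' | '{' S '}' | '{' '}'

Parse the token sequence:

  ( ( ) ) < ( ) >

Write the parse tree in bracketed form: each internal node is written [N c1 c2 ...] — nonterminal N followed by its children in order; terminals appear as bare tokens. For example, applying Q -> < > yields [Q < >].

[S [Q ( [S [Q ( )]] )] [S [Q < [S [Q ( )]] >]]]

S
Q S
( S ) S
( Q ) S
( ( ) ) S
( ( ) ) Q
( ( ) ) < S >
( ( ) ) < Q >
( ( ) ) < ( ) >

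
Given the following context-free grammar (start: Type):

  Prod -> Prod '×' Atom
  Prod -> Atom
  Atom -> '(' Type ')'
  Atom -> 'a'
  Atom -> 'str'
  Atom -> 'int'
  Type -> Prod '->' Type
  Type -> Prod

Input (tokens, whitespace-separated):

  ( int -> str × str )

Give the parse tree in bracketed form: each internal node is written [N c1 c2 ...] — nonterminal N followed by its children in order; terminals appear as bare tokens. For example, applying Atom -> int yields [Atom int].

[Type [Prod [Atom ( [Type [Prod [Atom int]] -> [Type [Prod [Prod [Atom str]] × [Atom str]]]] )]]]

Type
Prod
Atom
( Type )
( Prod -> Type )
( Atom -> Type )
( int -> Type )
( int -> Prod )
( int -> Prod × Atom )
( int -> Atom × Atom )
( int -> str × Atom )
( int -> str × str )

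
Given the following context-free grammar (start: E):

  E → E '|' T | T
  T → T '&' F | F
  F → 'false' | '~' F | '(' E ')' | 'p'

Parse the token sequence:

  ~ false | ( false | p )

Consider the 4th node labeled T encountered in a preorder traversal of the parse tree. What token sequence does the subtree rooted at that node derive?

p

[E [E [T [F ~ [F false]]]] | [T [F ( [E [E [T [F false]]] | [T [F p]]] )]]]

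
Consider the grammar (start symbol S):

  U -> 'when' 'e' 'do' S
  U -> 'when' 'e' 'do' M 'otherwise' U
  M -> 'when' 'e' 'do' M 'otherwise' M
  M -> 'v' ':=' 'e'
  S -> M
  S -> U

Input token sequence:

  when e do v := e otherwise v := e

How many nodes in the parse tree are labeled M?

3

[S [M when e do [M v := e] otherwise [M v := e]]]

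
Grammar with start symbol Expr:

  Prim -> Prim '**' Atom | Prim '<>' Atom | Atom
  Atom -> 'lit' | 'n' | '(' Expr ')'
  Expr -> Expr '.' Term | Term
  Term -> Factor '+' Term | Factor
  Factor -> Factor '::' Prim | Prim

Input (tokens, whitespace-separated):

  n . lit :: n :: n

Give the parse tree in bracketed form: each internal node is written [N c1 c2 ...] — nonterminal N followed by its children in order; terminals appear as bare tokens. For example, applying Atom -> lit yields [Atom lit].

Expr
Expr . Term
Term . Term
Factor . Term
Prim . Term
Atom . Term
n . Term
n . Factor
n . Factor :: Prim
n . Factor :: Prim :: Prim
n . Prim :: Prim :: Prim
n . Atom :: Prim :: Prim
n . lit :: Prim :: Prim
n . lit :: Atom :: Prim
n . lit :: n :: Prim
n . lit :: n :: Atom
n . lit :: n :: n

[Expr [Expr [Term [Factor [Prim [Atom n]]]]] . [Term [Factor [Factor [Factor [Prim [Atom lit]]] :: [Prim [Atom n]]] :: [Prim [Atom n]]]]]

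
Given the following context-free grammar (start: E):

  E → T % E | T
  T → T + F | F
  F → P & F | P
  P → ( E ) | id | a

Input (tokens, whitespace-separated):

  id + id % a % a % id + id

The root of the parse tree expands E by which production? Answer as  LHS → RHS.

[E [T [T [F [P id]]] + [F [P id]]] % [E [T [F [P a]]] % [E [T [F [P a]]] % [E [T [T [F [P id]]] + [F [P id]]]]]]]

E → T % E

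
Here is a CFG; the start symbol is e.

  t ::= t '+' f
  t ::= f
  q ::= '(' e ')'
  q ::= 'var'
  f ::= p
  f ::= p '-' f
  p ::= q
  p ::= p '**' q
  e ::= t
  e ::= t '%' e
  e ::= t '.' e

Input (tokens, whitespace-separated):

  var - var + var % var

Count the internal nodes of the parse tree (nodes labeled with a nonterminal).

[e [t [t [f [p [q var]] - [f [p [q var]]]]] + [f [p [q var]]]] % [e [t [f [p [q var]]]]]]

17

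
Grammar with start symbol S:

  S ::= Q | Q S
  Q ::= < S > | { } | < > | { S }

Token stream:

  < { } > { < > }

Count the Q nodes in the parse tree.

[S [Q < [S [Q { }]] >] [S [Q { [S [Q < >]] }]]]

4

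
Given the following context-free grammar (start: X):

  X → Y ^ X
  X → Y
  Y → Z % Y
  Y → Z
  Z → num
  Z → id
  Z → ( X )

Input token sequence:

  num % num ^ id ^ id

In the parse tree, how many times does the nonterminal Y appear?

4

[X [Y [Z num] % [Y [Z num]]] ^ [X [Y [Z id]] ^ [X [Y [Z id]]]]]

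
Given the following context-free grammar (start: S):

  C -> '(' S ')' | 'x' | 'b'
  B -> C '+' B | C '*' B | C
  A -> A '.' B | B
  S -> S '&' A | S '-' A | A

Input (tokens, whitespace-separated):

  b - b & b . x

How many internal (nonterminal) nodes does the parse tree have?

[S [S [S [A [B [C b]]]] - [A [B [C b]]]] & [A [A [B [C b]]] . [B [C x]]]]

15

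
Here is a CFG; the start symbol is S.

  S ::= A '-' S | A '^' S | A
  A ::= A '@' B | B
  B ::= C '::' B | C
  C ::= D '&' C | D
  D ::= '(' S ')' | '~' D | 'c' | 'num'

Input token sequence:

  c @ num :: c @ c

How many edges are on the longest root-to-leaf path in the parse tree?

[S [A [A [A [B [C [D c]]]] @ [B [C [D num]] :: [B [C [D c]]]]] @ [B [C [D c]]]]]

7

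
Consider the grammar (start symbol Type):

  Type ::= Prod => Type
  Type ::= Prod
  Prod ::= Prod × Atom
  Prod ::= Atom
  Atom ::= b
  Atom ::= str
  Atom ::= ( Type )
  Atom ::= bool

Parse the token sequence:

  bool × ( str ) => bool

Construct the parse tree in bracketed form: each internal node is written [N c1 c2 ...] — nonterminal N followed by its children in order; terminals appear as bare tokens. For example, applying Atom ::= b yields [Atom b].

Type
Prod => Type
Prod × Atom => Type
Atom × Atom => Type
bool × Atom => Type
bool × ( Type ) => Type
bool × ( Prod ) => Type
bool × ( Atom ) => Type
bool × ( str ) => Type
bool × ( str ) => Prod
bool × ( str ) => Atom
bool × ( str ) => bool

[Type [Prod [Prod [Atom bool]] × [Atom ( [Type [Prod [Atom str]]] )]] => [Type [Prod [Atom bool]]]]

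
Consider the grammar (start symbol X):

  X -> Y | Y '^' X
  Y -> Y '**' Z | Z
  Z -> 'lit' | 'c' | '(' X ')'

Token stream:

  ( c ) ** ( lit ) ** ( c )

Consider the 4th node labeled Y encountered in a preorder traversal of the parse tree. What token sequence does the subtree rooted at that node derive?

c

[X [Y [Y [Y [Z ( [X [Y [Z c]]] )]] ** [Z ( [X [Y [Z lit]]] )]] ** [Z ( [X [Y [Z c]]] )]]]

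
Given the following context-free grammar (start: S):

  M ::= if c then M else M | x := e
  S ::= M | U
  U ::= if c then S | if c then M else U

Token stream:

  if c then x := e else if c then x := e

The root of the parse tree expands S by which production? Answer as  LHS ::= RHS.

S ::= U

[S [U if c then [M x := e] else [U if c then [S [M x := e]]]]]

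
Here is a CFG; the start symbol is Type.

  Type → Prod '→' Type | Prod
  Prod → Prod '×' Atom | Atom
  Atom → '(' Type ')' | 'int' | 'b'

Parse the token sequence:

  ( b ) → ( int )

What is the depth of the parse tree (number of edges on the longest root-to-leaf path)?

[Type [Prod [Atom ( [Type [Prod [Atom b]]] )]] → [Type [Prod [Atom ( [Type [Prod [Atom int]]] )]]]]

7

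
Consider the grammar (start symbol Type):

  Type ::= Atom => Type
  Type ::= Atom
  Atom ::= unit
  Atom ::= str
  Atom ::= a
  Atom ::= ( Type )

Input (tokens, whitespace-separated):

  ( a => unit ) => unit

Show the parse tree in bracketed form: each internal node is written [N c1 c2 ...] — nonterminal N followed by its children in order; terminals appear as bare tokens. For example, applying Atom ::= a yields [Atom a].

[Type [Atom ( [Type [Atom a] => [Type [Atom unit]]] )] => [Type [Atom unit]]]

Type
Atom => Type
( Type ) => Type
( Atom => Type ) => Type
( a => Type ) => Type
( a => Atom ) => Type
( a => unit ) => Type
( a => unit ) => Atom
( a => unit ) => unit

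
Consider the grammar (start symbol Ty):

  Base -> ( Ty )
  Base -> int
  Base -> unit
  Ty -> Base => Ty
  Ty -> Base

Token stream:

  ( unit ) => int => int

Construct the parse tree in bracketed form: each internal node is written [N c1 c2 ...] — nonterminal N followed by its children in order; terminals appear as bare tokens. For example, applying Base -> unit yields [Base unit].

Ty
Base => Ty
( Ty ) => Ty
( Base ) => Ty
( unit ) => Ty
( unit ) => Base => Ty
( unit ) => int => Ty
( unit ) => int => Base
( unit ) => int => int

[Ty [Base ( [Ty [Base unit]] )] => [Ty [Base int] => [Ty [Base int]]]]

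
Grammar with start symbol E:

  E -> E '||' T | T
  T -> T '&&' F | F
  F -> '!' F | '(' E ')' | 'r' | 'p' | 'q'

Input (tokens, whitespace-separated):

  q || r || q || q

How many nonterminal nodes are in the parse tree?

12

[E [E [E [E [T [F q]]] || [T [F r]]] || [T [F q]]] || [T [F q]]]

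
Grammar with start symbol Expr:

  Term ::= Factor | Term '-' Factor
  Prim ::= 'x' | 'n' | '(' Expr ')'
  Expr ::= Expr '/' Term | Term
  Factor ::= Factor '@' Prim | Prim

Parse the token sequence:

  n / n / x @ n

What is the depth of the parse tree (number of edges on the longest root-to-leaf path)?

6

[Expr [Expr [Expr [Term [Factor [Prim n]]]] / [Term [Factor [Prim n]]]] / [Term [Factor [Factor [Prim x]] @ [Prim n]]]]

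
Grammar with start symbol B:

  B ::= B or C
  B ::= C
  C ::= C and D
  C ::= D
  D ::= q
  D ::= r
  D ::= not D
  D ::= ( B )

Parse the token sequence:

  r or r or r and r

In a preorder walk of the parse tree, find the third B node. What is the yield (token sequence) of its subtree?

r

[B [B [B [C [D r]]] or [C [D r]]] or [C [C [D r]] and [D r]]]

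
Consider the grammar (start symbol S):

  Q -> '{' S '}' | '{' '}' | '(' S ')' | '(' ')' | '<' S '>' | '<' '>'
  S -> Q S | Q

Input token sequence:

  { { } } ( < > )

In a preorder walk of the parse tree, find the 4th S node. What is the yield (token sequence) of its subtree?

[S [Q { [S [Q { }]] }] [S [Q ( [S [Q < >]] )]]]

< >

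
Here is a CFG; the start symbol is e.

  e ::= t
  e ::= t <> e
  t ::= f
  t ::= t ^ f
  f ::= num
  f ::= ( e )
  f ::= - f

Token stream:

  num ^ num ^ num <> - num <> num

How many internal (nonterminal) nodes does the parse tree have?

[e [t [t [t [f num]] ^ [f num]] ^ [f num]] <> [e [t [f - [f num]]] <> [e [t [f num]]]]]

14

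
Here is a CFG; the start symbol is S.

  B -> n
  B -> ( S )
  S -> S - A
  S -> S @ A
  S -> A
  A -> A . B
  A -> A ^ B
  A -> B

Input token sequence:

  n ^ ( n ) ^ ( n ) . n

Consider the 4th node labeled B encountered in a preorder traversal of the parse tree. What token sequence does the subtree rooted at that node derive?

[S [A [A [A [A [B n]] ^ [B ( [S [A [B n]]] )]] ^ [B ( [S [A [B n]]] )]] . [B n]]]

( n )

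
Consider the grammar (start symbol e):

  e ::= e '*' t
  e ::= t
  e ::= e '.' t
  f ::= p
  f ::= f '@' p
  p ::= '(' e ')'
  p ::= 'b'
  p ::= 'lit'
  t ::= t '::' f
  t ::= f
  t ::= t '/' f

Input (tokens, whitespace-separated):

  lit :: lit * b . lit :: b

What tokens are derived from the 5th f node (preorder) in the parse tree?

[e [e [e [t [t [f [p lit]]] :: [f [p lit]]]] * [t [f [p b]]]] . [t [t [f [p lit]]] :: [f [p b]]]]

b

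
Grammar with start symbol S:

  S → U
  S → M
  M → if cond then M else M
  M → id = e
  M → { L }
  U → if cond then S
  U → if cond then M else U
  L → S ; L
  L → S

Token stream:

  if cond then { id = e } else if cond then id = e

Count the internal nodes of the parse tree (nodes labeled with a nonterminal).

9

[S [U if cond then [M { [L [S [M id = e]]] }] else [U if cond then [S [M id = e]]]]]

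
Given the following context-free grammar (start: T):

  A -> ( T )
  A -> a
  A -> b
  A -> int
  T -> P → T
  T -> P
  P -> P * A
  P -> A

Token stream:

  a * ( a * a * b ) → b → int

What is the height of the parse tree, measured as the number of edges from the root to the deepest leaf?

8

[T [P [P [A a]] * [A ( [T [P [P [P [A a]] * [A a]] * [A b]]] )]] → [T [P [A b]] → [T [P [A int]]]]]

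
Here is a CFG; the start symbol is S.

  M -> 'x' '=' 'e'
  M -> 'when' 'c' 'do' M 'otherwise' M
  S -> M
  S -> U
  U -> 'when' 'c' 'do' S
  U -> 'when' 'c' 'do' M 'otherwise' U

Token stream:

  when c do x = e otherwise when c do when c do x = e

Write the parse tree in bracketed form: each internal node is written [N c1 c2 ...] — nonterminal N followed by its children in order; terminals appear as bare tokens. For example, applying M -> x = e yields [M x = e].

[S [U when c do [M x = e] otherwise [U when c do [S [U when c do [S [M x = e]]]]]]]

S
U
when c do M otherwise U
when c do x = e otherwise U
when c do x = e otherwise when c do S
when c do x = e otherwise when c do U
when c do x = e otherwise when c do when c do S
when c do x = e otherwise when c do when c do M
when c do x = e otherwise when c do when c do x = e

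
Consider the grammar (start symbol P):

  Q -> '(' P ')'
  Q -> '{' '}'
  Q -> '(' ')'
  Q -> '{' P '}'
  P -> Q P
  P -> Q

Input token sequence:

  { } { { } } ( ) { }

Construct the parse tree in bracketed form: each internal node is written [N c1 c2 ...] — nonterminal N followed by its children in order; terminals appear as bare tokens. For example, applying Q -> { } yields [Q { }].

[P [Q { }] [P [Q { [P [Q { }]] }] [P [Q ( )] [P [Q { }]]]]]

P
Q P
{ } P
{ } Q P
{ } { P } P
{ } { Q } P
{ } { { } } P
{ } { { } } Q P
{ } { { } } ( ) P
{ } { { } } ( ) Q
{ } { { } } ( ) { }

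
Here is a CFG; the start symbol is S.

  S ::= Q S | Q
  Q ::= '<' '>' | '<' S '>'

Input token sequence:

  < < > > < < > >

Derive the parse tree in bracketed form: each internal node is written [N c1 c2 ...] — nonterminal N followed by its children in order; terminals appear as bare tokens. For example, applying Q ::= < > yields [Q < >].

[S [Q < [S [Q < >]] >] [S [Q < [S [Q < >]] >]]]

S
Q S
< S > S
< Q > S
< < > > S
< < > > Q
< < > > < S >
< < > > < Q >
< < > > < < > >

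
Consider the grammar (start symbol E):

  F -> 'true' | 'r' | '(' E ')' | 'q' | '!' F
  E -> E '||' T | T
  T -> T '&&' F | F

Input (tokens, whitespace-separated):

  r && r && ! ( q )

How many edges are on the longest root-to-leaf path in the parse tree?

7

[E [T [T [T [F r]] && [F r]] && [F ! [F ( [E [T [F q]]] )]]]]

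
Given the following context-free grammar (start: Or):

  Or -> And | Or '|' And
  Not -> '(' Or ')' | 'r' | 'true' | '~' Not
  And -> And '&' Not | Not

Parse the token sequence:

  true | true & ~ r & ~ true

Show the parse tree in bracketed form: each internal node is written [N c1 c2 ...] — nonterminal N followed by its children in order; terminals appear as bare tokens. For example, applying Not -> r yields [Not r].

[Or [Or [And [Not true]]] | [And [And [And [Not true]] & [Not ~ [Not r]]] & [Not ~ [Not true]]]]

Or
Or | And
And | And
Not | And
true | And
true | And & Not
true | And & Not & Not
true | Not & Not & Not
true | true & Not & Not
true | true & ~ Not & Not
true | true & ~ r & Not
true | true & ~ r & ~ Not
true | true & ~ r & ~ true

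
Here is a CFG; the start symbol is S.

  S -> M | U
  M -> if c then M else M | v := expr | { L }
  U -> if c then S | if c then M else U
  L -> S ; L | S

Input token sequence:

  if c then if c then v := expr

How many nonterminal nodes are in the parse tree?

6

[S [U if c then [S [U if c then [S [M v := expr]]]]]]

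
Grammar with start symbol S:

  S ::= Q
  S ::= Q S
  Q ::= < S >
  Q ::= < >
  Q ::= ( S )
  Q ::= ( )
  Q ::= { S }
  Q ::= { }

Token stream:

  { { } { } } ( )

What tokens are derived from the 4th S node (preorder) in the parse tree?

[S [Q { [S [Q { }] [S [Q { }]]] }] [S [Q ( )]]]

( )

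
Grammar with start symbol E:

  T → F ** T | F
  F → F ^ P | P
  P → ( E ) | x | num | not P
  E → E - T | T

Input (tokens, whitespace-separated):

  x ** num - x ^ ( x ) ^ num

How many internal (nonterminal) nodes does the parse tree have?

[E [E [T [F [P x]] ** [T [F [P num]]]]] - [T [F [F [F [P x]] ^ [P ( [E [T [F [P x]]]] )]] ^ [P num]]]]

19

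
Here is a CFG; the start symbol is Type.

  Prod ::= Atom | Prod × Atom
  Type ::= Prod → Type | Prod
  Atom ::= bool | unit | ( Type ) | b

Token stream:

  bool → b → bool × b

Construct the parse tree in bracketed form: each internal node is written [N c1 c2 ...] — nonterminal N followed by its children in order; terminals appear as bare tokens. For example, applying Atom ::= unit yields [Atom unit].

[Type [Prod [Atom bool]] → [Type [Prod [Atom b]] → [Type [Prod [Prod [Atom bool]] × [Atom b]]]]]

Type
Prod → Type
Atom → Type
bool → Type
bool → Prod → Type
bool → Atom → Type
bool → b → Type
bool → b → Prod
bool → b → Prod × Atom
bool → b → Atom × Atom
bool → b → bool × Atom
bool → b → bool × b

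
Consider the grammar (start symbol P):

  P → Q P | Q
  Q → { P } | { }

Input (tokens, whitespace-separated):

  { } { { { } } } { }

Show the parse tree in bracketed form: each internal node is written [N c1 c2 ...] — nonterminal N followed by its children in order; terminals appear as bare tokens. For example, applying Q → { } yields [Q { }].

[P [Q { }] [P [Q { [P [Q { [P [Q { }]] }]] }] [P [Q { }]]]]

P
Q P
{ } P
{ } Q P
{ } { P } P
{ } { Q } P
{ } { { P } } P
{ } { { Q } } P
{ } { { { } } } P
{ } { { { } } } Q
{ } { { { } } } { }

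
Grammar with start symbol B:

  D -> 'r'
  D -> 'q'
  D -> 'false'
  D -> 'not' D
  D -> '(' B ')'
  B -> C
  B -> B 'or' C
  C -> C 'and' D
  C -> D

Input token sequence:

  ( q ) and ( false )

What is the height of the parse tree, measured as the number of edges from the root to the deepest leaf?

7

[B [C [C [D ( [B [C [D q]]] )]] and [D ( [B [C [D false]]] )]]]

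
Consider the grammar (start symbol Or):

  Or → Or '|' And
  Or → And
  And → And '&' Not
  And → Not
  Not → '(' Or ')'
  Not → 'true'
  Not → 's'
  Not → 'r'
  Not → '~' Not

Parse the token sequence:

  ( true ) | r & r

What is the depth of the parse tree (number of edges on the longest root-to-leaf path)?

[Or [Or [And [Not ( [Or [And [Not true]]] )]]] | [And [And [Not r]] & [Not r]]]

7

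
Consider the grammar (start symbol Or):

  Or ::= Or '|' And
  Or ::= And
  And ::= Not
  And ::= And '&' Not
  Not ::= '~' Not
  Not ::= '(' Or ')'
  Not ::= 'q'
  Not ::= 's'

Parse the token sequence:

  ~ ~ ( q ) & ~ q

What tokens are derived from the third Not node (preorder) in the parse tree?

[Or [And [And [Not ~ [Not ~ [Not ( [Or [And [Not q]]] )]]]] & [Not ~ [Not q]]]]

( q )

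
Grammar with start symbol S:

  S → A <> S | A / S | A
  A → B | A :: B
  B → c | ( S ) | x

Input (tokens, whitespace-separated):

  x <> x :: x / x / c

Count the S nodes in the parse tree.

[S [A [B x]] <> [S [A [A [B x]] :: [B x]] / [S [A [B x]] / [S [A [B c]]]]]]

4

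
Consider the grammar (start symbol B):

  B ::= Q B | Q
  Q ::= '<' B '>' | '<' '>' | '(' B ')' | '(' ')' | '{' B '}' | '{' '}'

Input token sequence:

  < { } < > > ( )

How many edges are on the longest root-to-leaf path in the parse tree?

[B [Q < [B [Q { }] [B [Q < >]]] >] [B [Q ( )]]]

5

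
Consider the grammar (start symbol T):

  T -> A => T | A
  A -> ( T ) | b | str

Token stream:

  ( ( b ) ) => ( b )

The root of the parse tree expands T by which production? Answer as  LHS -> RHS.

[T [A ( [T [A ( [T [A b]] )]] )] => [T [A ( [T [A b]] )]]]

T -> A => T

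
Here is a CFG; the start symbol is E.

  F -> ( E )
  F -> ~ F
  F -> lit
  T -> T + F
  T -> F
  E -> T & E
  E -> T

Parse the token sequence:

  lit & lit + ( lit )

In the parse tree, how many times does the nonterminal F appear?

4

[E [T [F lit]] & [E [T [T [F lit]] + [F ( [E [T [F lit]]] )]]]]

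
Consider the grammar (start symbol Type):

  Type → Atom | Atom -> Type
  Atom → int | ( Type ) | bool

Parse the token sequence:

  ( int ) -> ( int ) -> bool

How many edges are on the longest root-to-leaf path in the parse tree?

[Type [Atom ( [Type [Atom int]] )] -> [Type [Atom ( [Type [Atom int]] )] -> [Type [Atom bool]]]]

5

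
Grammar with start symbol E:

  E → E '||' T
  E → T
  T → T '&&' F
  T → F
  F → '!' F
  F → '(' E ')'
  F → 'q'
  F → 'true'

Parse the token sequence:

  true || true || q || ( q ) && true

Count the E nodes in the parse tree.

[E [E [E [E [T [F true]]] || [T [F true]]] || [T [F q]]] || [T [T [F ( [E [T [F q]]] )]] && [F true]]]

5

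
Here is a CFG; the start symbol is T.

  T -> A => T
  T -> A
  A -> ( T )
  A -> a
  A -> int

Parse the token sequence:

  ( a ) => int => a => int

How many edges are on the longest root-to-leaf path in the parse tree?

5

[T [A ( [T [A a]] )] => [T [A int] => [T [A a] => [T [A int]]]]]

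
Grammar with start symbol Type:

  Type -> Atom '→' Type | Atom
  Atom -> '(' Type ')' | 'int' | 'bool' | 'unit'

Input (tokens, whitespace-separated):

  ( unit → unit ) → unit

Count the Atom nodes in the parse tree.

4

[Type [Atom ( [Type [Atom unit] → [Type [Atom unit]]] )] → [Type [Atom unit]]]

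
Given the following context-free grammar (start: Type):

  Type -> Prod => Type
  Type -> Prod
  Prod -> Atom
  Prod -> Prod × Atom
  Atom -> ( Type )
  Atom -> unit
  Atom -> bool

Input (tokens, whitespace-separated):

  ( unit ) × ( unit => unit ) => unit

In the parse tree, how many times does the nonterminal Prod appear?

6

[Type [Prod [Prod [Atom ( [Type [Prod [Atom unit]]] )]] × [Atom ( [Type [Prod [Atom unit]] => [Type [Prod [Atom unit]]]] )]] => [Type [Prod [Atom unit]]]]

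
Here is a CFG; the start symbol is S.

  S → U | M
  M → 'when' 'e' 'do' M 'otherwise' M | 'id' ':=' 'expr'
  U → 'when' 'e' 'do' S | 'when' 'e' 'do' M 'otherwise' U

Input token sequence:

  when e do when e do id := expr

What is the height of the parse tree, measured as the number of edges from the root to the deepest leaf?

[S [U when e do [S [U when e do [S [M id := expr]]]]]]

6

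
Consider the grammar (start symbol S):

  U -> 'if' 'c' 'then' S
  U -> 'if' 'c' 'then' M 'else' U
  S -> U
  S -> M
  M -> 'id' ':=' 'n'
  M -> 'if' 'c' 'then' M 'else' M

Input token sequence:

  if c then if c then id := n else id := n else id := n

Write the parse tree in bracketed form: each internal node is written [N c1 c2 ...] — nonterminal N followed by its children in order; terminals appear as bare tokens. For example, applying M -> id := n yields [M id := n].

S
M
if c then M else M
if c then if c then M else M else M
if c then if c then id := n else M else M
if c then if c then id := n else id := n else M
if c then if c then id := n else id := n else id := n

[S [M if c then [M if c then [M id := n] else [M id := n]] else [M id := n]]]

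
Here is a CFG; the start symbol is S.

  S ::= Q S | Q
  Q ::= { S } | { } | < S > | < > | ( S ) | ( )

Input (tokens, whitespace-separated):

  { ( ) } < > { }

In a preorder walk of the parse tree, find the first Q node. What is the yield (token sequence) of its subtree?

{ ( ) }

[S [Q { [S [Q ( )]] }] [S [Q < >] [S [Q { }]]]]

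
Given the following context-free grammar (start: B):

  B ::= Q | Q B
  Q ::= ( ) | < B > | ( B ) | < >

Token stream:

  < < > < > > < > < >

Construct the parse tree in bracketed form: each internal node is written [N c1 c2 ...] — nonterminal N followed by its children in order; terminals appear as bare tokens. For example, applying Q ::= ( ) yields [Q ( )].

B
Q B
< B > B
< Q B > B
< < > B > B
< < > Q > B
< < > < > > B
< < > < > > Q B
< < > < > > < > B
< < > < > > < > Q
< < > < > > < > < >

[B [Q < [B [Q < >] [B [Q < >]]] >] [B [Q < >] [B [Q < >]]]]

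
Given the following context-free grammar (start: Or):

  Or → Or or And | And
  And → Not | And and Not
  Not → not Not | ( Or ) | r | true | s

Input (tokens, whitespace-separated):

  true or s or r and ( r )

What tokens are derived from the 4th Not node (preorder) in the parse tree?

( r )

[Or [Or [Or [And [Not true]]] or [And [Not s]]] or [And [And [Not r]] and [Not ( [Or [And [Not r]]] )]]]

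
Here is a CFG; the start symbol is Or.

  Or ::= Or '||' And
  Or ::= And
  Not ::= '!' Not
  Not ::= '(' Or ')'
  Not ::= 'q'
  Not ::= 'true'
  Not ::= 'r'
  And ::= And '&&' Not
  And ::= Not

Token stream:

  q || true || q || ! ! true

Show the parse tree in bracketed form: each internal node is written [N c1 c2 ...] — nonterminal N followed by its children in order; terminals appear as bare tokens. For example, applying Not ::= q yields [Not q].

[Or [Or [Or [Or [And [Not q]]] || [And [Not true]]] || [And [Not q]]] || [And [Not ! [Not ! [Not true]]]]]

Or
Or || And
Or || And || And
Or || And || And || And
And || And || And || And
Not || And || And || And
q || And || And || And
q || Not || And || And
q || true || And || And
q || true || Not || And
q || true || q || And
q || true || q || Not
q || true || q || ! Not
q || true || q || ! ! Not
q || true || q || ! ! true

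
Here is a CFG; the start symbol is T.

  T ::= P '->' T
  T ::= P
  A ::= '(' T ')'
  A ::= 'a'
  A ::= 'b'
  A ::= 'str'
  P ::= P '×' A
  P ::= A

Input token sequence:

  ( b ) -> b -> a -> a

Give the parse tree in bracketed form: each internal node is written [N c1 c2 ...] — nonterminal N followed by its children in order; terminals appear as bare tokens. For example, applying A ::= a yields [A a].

[T [P [A ( [T [P [A b]]] )]] -> [T [P [A b]] -> [T [P [A a]] -> [T [P [A a]]]]]]

T
P -> T
A -> T
( T ) -> T
( P ) -> T
( A ) -> T
( b ) -> T
( b ) -> P -> T
( b ) -> A -> T
( b ) -> b -> T
( b ) -> b -> P -> T
( b ) -> b -> A -> T
( b ) -> b -> a -> T
( b ) -> b -> a -> P
( b ) -> b -> a -> A
( b ) -> b -> a -> a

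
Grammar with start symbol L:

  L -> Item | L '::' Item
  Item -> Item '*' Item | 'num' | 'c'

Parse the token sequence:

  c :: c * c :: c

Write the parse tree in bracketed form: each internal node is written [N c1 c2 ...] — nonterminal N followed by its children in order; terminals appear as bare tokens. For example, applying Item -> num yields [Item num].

[L [L [L [Item c]] :: [Item [Item c] * [Item c]]] :: [Item c]]

L
L :: Item
L :: Item :: Item
Item :: Item :: Item
c :: Item :: Item
c :: Item * Item :: Item
c :: c * Item :: Item
c :: c * c :: Item
c :: c * c :: c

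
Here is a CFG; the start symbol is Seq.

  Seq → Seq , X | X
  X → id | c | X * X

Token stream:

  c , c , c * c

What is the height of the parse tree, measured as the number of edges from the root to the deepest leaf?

[Seq [Seq [Seq [X c]] , [X c]] , [X [X c] * [X c]]]

4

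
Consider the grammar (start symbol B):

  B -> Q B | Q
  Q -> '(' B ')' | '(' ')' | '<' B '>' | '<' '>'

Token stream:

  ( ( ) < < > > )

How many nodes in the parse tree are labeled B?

[B [Q ( [B [Q ( )] [B [Q < [B [Q < >]] >]]] )]]

4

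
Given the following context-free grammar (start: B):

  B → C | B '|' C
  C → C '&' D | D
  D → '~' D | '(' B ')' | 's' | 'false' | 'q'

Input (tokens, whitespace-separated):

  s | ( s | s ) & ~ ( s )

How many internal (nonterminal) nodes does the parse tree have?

[B [B [C [D s]]] | [C [C [D ( [B [B [C [D s]]] | [C [D s]]] )]] & [D ~ [D ( [B [C [D s]]] )]]]]

18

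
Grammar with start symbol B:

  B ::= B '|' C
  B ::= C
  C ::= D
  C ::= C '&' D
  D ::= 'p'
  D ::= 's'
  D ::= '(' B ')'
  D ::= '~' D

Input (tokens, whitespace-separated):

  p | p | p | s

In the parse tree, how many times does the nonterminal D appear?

[B [B [B [B [C [D p]]] | [C [D p]]] | [C [D p]]] | [C [D s]]]

4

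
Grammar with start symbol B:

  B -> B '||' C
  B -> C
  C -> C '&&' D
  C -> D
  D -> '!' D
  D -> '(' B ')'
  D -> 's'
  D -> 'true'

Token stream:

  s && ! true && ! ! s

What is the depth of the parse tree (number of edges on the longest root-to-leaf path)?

5

[B [C [C [C [D s]] && [D ! [D true]]] && [D ! [D ! [D s]]]]]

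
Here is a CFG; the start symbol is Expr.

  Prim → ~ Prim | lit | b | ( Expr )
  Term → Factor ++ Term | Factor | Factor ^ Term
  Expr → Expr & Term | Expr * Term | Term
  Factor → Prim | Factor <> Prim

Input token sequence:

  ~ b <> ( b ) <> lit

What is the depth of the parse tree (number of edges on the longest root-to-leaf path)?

[Expr [Term [Factor [Factor [Factor [Prim ~ [Prim b]]] <> [Prim ( [Expr [Term [Factor [Prim b]]]] )]] <> [Prim lit]]]]

9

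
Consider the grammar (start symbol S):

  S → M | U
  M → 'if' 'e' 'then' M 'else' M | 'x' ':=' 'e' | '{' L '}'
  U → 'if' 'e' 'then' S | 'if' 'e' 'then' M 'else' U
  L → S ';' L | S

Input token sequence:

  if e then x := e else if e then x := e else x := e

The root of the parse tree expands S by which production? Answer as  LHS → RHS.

S → M

[S [M if e then [M x := e] else [M if e then [M x := e] else [M x := e]]]]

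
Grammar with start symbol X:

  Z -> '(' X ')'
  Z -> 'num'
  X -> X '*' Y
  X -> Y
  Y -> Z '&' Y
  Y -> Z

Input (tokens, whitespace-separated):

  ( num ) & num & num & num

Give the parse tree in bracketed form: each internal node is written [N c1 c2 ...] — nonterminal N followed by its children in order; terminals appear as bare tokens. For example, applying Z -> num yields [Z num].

[X [Y [Z ( [X [Y [Z num]]] )] & [Y [Z num] & [Y [Z num] & [Y [Z num]]]]]]

X
Y
Z & Y
( X ) & Y
( Y ) & Y
( Z ) & Y
( num ) & Y
( num ) & Z & Y
( num ) & num & Y
( num ) & num & Z & Y
( num ) & num & num & Y
( num ) & num & num & Z
( num ) & num & num & num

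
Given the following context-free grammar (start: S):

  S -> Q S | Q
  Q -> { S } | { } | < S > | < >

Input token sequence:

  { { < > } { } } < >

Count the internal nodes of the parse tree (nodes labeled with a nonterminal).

10

[S [Q { [S [Q { [S [Q < >]] }] [S [Q { }]]] }] [S [Q < >]]]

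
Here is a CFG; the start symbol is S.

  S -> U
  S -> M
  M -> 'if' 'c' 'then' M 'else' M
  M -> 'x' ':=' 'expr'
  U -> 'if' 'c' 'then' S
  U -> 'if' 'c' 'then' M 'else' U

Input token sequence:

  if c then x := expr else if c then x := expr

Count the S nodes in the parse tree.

2

[S [U if c then [M x := expr] else [U if c then [S [M x := expr]]]]]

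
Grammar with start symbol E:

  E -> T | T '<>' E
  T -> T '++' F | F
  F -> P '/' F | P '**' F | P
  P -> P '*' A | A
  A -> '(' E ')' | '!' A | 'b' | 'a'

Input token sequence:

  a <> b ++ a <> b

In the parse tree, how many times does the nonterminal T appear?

[E [T [F [P [A a]]]] <> [E [T [T [F [P [A b]]]] ++ [F [P [A a]]]] <> [E [T [F [P [A b]]]]]]]

4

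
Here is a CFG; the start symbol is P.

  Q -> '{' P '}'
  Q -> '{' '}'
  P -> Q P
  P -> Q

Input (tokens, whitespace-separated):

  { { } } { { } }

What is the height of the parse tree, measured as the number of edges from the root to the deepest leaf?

[P [Q { [P [Q { }]] }] [P [Q { [P [Q { }]] }]]]

5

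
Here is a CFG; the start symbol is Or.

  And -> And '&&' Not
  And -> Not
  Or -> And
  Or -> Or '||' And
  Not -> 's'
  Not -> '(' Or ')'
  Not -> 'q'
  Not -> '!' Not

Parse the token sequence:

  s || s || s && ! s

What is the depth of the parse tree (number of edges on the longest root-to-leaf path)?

5

[Or [Or [Or [And [Not s]]] || [And [Not s]]] || [And [And [Not s]] && [Not ! [Not s]]]]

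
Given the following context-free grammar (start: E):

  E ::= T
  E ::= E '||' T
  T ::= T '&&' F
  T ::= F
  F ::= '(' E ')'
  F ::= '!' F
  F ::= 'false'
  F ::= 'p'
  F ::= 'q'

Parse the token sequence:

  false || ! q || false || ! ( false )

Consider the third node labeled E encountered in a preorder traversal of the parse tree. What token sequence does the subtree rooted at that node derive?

false || ! q

[E [E [E [E [T [F false]]] || [T [F ! [F q]]]] || [T [F false]]] || [T [F ! [F ( [E [T [F false]]] )]]]]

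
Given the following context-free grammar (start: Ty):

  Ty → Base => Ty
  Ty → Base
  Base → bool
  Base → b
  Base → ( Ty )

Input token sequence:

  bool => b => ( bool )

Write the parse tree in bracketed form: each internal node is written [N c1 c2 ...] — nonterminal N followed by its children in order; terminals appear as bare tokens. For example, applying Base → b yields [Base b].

[Ty [Base bool] => [Ty [Base b] => [Ty [Base ( [Ty [Base bool]] )]]]]

Ty
Base => Ty
bool => Ty
bool => Base => Ty
bool => b => Ty
bool => b => Base
bool => b => ( Ty )
bool => b => ( Base )
bool => b => ( bool )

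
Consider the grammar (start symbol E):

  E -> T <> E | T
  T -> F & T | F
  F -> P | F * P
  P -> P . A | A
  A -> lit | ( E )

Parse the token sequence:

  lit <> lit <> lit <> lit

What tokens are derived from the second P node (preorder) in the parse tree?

[E [T [F [P [A lit]]]] <> [E [T [F [P [A lit]]]] <> [E [T [F [P [A lit]]]] <> [E [T [F [P [A lit]]]]]]]]

lit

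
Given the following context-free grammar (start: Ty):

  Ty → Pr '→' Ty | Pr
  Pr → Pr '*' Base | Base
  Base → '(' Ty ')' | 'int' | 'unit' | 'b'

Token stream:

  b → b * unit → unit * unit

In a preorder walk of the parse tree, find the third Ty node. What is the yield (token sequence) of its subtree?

[Ty [Pr [Base b]] → [Ty [Pr [Pr [Base b]] * [Base unit]] → [Ty [Pr [Pr [Base unit]] * [Base unit]]]]]

unit * unit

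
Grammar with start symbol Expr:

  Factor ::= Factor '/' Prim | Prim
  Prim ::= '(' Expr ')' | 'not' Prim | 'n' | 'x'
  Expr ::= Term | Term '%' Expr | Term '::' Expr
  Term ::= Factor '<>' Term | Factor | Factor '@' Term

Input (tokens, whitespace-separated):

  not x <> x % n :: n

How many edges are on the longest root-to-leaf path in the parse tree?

[Expr [Term [Factor [Prim not [Prim x]]] <> [Term [Factor [Prim x]]]] % [Expr [Term [Factor [Prim n]]] :: [Expr [Term [Factor [Prim n]]]]]]

6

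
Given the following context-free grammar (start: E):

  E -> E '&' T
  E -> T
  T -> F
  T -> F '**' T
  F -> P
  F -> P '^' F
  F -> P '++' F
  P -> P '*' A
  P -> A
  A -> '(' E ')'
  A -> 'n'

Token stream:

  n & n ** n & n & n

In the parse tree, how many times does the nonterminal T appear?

5

[E [E [E [E [T [F [P [A n]]]]] & [T [F [P [A n]]] ** [T [F [P [A n]]]]]] & [T [F [P [A n]]]]] & [T [F [P [A n]]]]]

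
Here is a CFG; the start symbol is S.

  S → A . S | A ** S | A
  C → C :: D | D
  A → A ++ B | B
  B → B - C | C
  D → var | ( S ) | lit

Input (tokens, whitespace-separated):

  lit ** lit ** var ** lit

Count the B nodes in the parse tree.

4

[S [A [B [C [D lit]]]] ** [S [A [B [C [D lit]]]] ** [S [A [B [C [D var]]]] ** [S [A [B [C [D lit]]]]]]]]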